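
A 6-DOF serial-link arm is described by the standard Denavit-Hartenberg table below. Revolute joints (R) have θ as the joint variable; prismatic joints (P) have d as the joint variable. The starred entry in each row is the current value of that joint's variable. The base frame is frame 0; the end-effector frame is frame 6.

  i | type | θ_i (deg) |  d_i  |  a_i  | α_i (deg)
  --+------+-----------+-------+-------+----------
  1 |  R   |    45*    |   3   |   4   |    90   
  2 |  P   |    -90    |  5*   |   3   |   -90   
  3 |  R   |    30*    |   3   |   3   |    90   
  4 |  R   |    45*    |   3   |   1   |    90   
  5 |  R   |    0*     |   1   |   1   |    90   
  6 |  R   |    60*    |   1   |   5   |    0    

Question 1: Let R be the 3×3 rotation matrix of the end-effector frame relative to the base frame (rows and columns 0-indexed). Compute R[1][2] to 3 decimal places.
End-effector z-axis (col 2 of R) = (-0.6124,0.6124,0.5000)
R[1][2] = 0.6124

0.612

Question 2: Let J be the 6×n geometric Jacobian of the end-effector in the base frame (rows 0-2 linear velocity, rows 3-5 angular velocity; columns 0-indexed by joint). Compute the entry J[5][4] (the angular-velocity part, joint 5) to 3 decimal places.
-0.612

axis z_4 = (-0.7500,-0.2500,-0.6124); lever o_n−o_4 = (-3.7350,1.9048,-4.9073)
cross product → J_v[:, 4] = (2.3933,-1.3933,-2.3624)
J_ω[:, 4] = z_4
entry J[5][4] = -0.6124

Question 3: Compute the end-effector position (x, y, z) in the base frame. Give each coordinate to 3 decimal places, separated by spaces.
5.777 3.293 -9.618

after link 1: o_1 = (2.8284, 2.8284, 3.0000)
after link 2: o_2 = (6.3640, -0.7071, 0.0000)
after link 3: o_3 = (7.4246, 2.4749, -2.5981)
after link 4: o_4 = (9.5117, 1.3878, -4.7104)
after link 5: o_5 = (9.0117, 1.8878, -5.9352)
after link 6: o_6 = (5.7768, 3.2926, -9.6178)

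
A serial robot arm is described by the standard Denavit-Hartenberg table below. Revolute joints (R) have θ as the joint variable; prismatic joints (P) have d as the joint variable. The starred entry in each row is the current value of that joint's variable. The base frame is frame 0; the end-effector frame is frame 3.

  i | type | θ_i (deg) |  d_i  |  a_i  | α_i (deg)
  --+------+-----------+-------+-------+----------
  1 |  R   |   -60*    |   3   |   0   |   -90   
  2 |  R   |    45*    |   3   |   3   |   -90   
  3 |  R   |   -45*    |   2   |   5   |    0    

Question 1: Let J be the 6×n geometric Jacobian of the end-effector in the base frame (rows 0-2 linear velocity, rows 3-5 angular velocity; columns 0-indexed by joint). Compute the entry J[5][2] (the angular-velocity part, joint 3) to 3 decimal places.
-0.707

axis z_2 = (-0.3536,0.6124,-0.7071); lever o_n−o_2 = (3.6048,0.8274,-3.9142)
cross product → J_v[:, 2] = (-1.8119,-3.9328,-2.5000)
J_ω[:, 2] = z_2
entry J[5][2] = -0.7071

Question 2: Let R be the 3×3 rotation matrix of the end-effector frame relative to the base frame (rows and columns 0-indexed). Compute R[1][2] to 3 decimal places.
0.612

End-effector z-axis (col 2 of R) = (-0.3536,0.6124,-0.7071)
R[1][2] = 0.6124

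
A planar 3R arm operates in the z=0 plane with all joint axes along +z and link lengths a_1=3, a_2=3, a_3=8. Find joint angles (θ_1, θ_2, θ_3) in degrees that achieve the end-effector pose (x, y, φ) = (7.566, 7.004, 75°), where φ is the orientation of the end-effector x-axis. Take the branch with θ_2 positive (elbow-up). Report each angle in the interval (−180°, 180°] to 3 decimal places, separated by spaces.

wrist centre = target − a_3·(cos φ, sin φ) = (5.4954, -0.7234)
cos θ_2 = (30.7233−3²−3²)/(2·3·3) = 0.7068; θ_2 = 45.0210° (elbow-up)
β = atan2(-0.7234,5.4954) = -7.4992°; ψ = atan2(2.1221,5.1205) = 22.5105°
θ_1 = β − ψ = -30.0096°
θ_3 = φ − θ_1 − θ_2 = 59.9887° (wrapped to (-180°,180°])

-30.010 45.021 59.989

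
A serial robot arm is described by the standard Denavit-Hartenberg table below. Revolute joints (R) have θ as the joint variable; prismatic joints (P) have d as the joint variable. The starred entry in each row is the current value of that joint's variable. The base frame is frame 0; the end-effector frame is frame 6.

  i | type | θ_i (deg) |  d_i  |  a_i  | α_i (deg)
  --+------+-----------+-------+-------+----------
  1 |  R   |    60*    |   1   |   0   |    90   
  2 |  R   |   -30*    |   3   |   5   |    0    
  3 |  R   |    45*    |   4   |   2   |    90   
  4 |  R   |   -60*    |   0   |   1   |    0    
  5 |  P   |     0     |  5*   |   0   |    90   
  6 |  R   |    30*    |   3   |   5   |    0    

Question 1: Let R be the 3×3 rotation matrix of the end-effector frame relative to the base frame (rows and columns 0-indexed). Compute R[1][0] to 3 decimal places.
0.849

End-effector x-axis (col 0 of R) = (-0.3757,0.8493,-0.3709)
R[1][0] = 0.8493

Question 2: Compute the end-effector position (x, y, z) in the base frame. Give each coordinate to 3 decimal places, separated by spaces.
4.899 6.718 -8.209

after link 1: o_1 = (0.0000, 0.0000, 1.0000)
after link 2: o_2 = (4.7631, 2.2500, -1.5000)
after link 3: o_3 = (9.1932, 1.9230, -0.9824)
after link 4: o_4 = (8.6846, 2.7743, -0.8530)
after link 5: o_5 = (9.3317, 3.8950, -5.6826)
after link 6: o_6 = (4.8995, 6.7182, -8.2095)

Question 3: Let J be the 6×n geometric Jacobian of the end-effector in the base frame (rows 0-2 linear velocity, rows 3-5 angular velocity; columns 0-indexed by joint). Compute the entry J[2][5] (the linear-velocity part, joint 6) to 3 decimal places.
-4.506

axis z_5 = (-0.8513,-0.4744,-0.2241); lever o_n−o_5 = (-4.4322,2.8231,-2.5269)
cross product → J_v[:, 5] = (1.8317,-1.1576,-4.5061)
J_ω[:, 5] = z_5
entry J[2][5] = -4.5061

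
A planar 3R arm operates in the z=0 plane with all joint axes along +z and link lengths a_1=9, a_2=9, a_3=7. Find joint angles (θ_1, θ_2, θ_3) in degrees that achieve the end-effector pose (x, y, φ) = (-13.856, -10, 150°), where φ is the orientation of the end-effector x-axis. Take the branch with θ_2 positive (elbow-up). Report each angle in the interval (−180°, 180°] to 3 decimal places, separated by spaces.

-150.000 60.003 -120.003

wrist centre = target − a_3·(cos φ, sin φ) = (-7.7938, -13.5000)
cos θ_2 = (242.9937−9²−9²)/(2·9·9) = 0.5000; θ_2 = 60.0026° (elbow-up)
β = atan2(-13.5000,-7.7938) = -119.9987°; ψ = atan2(7.7944,13.4996) = 30.0013°
θ_1 = β − ψ = -150.0000°
θ_3 = φ − θ_1 − θ_2 = -120.0026° (wrapped to (-180°,180°])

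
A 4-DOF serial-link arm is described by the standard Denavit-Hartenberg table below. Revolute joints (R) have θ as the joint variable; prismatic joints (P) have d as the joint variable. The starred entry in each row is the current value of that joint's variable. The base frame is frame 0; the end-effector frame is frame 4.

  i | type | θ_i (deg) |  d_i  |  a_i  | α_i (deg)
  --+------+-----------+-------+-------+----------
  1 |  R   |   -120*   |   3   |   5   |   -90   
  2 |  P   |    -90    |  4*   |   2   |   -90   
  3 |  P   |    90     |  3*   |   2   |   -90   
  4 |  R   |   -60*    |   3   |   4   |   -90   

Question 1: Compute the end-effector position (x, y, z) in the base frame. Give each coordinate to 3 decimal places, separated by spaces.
after link 1: o_1 = (-2.5000, -4.3301, 3.0000)
after link 2: o_2 = (0.9641, -6.3301, 5.0000)
after link 3: o_3 = (-2.2679, -7.9282, 5.0000)
after link 4: o_4 = (-5.7321, -9.9282, 2.0000)

-5.732 -9.928 2.000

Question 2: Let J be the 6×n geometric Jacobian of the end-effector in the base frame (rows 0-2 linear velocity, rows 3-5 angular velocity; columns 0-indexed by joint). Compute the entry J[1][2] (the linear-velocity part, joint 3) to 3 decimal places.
-0.866

prismatic axis z_2 = (-0.5000,-0.8660,-0.0000)
J_v[:, 2] = z_2; J_ω[:, 2] = (0,0,0)
entry J[1][2] = -0.8660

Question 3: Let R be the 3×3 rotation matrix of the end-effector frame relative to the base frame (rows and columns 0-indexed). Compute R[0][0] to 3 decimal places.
-0.866

End-effector x-axis (col 0 of R) = (-0.8660,-0.5000,0.0000)
R[0][0] = -0.8660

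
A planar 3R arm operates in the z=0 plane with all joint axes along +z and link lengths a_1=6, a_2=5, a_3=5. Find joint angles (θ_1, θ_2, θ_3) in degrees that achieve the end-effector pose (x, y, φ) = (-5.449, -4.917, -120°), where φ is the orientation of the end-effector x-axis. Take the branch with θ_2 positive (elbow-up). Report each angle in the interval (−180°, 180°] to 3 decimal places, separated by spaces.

134.996 149.995 -44.991

wrist centre = target − a_3·(cos φ, sin φ) = (-2.9490, -0.5869)
cos θ_2 = (9.0410−6²−5²)/(2·6·5) = -0.8660; θ_2 = 149.9951° (elbow-up)
β = atan2(-0.5869,-2.9490) = -168.7448°; ψ = atan2(2.5004,1.6701) = 56.2596°
θ_1 = β − ψ = -225.0044°
θ_3 = φ − θ_1 − θ_2 = -44.9908° (wrapped to (-180°,180°])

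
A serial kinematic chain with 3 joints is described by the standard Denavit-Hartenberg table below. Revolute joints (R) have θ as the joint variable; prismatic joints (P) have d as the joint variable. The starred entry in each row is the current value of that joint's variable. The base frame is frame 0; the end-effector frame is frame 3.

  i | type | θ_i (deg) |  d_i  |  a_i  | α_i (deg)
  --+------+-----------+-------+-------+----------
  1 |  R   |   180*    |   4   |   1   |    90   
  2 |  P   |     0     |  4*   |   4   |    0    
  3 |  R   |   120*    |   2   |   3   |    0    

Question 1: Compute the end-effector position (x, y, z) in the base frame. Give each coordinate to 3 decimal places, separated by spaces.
-3.500 6.000 6.598

after link 1: o_1 = (-1.0000, 0.0000, 4.0000)
after link 2: o_2 = (-5.0000, 4.0000, 4.0000)
after link 3: o_3 = (-3.5000, 6.0000, 6.5981)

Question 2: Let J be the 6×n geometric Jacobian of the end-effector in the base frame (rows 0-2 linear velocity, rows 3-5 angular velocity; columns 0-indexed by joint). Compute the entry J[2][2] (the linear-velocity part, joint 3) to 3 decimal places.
-1.500

axis z_2 = (0.0000,1.0000,0.0000); lever o_n−o_2 = (1.5000,2.0000,2.5981)
cross product → J_v[:, 2] = (2.5981,-0.0000,-1.5000)
J_ω[:, 2] = z_2
entry J[2][2] = -1.5000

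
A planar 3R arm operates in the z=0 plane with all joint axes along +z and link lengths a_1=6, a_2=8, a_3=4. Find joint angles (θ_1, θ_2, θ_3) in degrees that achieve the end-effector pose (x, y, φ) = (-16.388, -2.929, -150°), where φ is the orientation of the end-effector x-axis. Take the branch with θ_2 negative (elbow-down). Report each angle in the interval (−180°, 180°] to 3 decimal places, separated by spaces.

-150.006 -44.993 44.999

wrist centre = target − a_3·(cos φ, sin φ) = (-12.9239, -0.9290)
cos θ_2 = (167.8902−6²−8²)/(2·6·8) = 0.7072; θ_2 = -44.9933° (elbow-down)
β = atan2(-0.9290,-12.9239) = -175.8885°; ψ = atan2(-5.6562,11.6575) = -25.8825°
θ_1 = β − ψ = -150.0060°
θ_3 = φ − θ_1 − θ_2 = 44.9993° (wrapped to (-180°,180°])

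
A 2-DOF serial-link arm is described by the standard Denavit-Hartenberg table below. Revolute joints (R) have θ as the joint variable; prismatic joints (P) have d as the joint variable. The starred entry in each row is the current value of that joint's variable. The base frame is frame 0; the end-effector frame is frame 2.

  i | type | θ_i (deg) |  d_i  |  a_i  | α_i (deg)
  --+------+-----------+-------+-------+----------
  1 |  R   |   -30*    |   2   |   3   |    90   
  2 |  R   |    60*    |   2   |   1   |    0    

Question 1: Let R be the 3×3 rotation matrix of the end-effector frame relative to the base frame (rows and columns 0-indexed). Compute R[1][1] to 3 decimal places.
0.433

End-effector y-axis (col 1 of R) = (-0.7500,0.4330,0.5000)
R[1][1] = 0.4330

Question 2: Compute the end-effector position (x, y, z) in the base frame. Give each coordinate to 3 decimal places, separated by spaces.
2.031 -3.482 2.866

after link 1: o_1 = (2.5981, -1.5000, 2.0000)
after link 2: o_2 = (2.0311, -3.4821, 2.8660)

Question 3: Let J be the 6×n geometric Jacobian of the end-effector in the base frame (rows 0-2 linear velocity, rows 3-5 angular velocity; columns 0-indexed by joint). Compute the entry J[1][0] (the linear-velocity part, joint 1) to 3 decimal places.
2.031

axis z_0 = ẑ; lever o_n−o_0 = (2.0311,-3.4821,2.8660)
cross product → J_v[:, 0] = (3.4821,2.0311,-0.0000)
J_ω[:, 0] = z_0
entry J[1][0] = 2.0311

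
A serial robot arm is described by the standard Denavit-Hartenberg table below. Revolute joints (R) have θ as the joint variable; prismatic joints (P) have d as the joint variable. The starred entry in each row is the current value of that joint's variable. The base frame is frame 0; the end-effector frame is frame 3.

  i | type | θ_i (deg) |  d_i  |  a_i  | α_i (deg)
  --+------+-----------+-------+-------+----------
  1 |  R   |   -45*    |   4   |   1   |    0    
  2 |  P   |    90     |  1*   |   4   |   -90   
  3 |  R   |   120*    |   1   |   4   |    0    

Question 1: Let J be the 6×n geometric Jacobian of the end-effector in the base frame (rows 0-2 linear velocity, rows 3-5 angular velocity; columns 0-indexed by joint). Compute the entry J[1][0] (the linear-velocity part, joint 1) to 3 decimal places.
axis z_0 = ẑ; lever o_n−o_0 = (1.4142,1.4142,1.5359)
cross product → J_v[:, 0] = (-1.4142,1.4142,0.0000)
J_ω[:, 0] = z_0
entry J[1][0] = 1.4142

1.414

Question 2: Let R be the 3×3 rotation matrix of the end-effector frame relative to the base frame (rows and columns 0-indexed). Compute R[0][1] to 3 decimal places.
-0.612

End-effector y-axis (col 1 of R) = (-0.6124,-0.6124,0.5000)
R[0][1] = -0.6124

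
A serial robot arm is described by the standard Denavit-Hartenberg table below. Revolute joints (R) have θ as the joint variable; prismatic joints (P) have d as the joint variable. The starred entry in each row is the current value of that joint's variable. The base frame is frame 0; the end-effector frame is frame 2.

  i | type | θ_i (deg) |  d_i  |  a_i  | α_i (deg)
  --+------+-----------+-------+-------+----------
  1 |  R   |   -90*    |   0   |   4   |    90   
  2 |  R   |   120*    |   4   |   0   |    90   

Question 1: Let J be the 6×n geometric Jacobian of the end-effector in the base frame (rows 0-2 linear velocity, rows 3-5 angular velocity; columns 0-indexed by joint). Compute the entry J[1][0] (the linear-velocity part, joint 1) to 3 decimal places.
-4.000

axis z_0 = ẑ; lever o_n−o_0 = (-4.0000,-4.0000,0.0000)
cross product → J_v[:, 0] = (4.0000,-4.0000,0.0000)
J_ω[:, 0] = z_0
entry J[1][0] = -4.0000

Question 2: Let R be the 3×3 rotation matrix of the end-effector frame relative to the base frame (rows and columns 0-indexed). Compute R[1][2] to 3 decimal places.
-0.866

End-effector z-axis (col 2 of R) = (0.0000,-0.8660,0.5000)
R[1][2] = -0.8660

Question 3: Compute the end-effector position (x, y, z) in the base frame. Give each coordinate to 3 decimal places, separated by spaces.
-4.000 -4.000 0.000

after link 1: o_1 = (0.0000, -4.0000, 0.0000)
after link 2: o_2 = (-4.0000, -4.0000, 0.0000)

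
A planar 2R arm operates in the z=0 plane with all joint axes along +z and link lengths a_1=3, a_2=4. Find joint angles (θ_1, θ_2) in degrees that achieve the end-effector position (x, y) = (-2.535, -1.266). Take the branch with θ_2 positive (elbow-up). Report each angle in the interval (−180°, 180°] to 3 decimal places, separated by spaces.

120.008 135.002

cos θ_2 = (8.0290−3²−4²)/(2·3·4) = -0.7071; θ_2 = 135.0015° (elbow-up)
β = atan2(-1.2660,-2.5350) = -153.4621°; ψ = atan2(2.8284,0.1715) = 86.5301°
θ_1 = β − ψ = -239.9922°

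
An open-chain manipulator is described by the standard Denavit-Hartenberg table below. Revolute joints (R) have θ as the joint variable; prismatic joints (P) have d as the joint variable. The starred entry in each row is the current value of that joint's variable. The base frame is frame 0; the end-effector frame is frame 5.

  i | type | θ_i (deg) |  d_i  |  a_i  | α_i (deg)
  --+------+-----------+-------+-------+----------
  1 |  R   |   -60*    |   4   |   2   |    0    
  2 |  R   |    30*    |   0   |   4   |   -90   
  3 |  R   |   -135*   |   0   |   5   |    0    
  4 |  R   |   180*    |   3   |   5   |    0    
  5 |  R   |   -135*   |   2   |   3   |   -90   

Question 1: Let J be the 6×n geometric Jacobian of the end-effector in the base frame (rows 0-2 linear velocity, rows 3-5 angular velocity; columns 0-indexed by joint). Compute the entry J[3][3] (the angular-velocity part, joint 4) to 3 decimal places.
0.500

axis z_3 = (0.5000,0.8660,0.0000); lever o_n−o_3 = (5.5619,2.5624,-0.5355)
cross product → J_v[:, 3] = (-0.4638,0.2678,-3.5355)
J_ω[:, 3] = z_3
entry J[3][3] = 0.5000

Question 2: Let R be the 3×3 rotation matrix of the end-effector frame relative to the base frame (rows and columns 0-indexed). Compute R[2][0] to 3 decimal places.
1.000

End-effector x-axis (col 0 of R) = (0.0000,-0.0000,1.0000)
R[2][0] = 1.0000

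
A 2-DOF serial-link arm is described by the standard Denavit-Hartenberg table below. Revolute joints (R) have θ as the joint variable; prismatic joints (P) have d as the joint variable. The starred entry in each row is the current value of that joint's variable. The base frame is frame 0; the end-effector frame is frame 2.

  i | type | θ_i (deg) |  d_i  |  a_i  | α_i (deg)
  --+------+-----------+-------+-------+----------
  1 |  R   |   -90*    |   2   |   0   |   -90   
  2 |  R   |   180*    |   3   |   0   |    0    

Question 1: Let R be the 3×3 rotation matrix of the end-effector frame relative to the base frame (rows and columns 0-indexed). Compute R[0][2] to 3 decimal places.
End-effector z-axis (col 2 of R) = (1.0000,0.0000,0.0000)
R[0][2] = 1.0000

1.000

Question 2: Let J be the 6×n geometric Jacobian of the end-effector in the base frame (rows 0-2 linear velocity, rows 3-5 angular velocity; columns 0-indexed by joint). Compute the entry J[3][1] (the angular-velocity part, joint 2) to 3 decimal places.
axis z_1 = (1.0000,0.0000,0.0000); lever o_n−o_1 = (3.0000,0.0000,0.0000)
cross product → J_v[:, 1] = (-0.0000,0.0000,0.0000)
J_ω[:, 1] = z_1
entry J[3][1] = 1.0000

1.000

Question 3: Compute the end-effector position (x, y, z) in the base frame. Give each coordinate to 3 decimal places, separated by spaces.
after link 1: o_1 = (0.0000, 0.0000, 2.0000)
after link 2: o_2 = (3.0000, 0.0000, 2.0000)

3.000 0.000 2.000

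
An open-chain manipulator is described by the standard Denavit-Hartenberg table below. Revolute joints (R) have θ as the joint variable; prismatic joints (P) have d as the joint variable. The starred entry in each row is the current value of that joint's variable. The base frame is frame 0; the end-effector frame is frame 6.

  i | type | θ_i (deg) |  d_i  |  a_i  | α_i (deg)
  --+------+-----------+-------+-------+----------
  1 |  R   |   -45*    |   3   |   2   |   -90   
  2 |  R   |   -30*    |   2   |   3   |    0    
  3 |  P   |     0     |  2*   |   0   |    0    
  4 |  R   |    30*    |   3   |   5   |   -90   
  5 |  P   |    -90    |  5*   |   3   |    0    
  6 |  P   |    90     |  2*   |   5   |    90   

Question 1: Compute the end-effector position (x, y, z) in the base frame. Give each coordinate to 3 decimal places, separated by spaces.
17.393 -3.251 -2.500

after link 1: o_1 = (1.4142, -1.4142, 3.0000)
after link 2: o_2 = (4.6655, -1.8371, 4.5000)
after link 3: o_3 = (6.0798, -0.4229, 4.5000)
after link 4: o_4 = (11.7366, -1.8371, 4.5000)
after link 5: o_5 = (13.8579, 0.2842, -0.5000)
after link 6: o_6 = (17.3935, -3.2513, -2.5000)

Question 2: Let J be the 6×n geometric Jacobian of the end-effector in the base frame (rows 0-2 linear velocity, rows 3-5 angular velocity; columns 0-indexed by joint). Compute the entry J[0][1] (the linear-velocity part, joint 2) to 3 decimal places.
axis z_1 = (0.7071,0.7071,0.0000); lever o_n−o_1 = (15.9793,-1.8371,-5.5000)
cross product → J_v[:, 1] = (-3.8891,3.8891,-12.5981)
J_ω[:, 1] = z_1
entry J[0][1] = -3.8891

-3.889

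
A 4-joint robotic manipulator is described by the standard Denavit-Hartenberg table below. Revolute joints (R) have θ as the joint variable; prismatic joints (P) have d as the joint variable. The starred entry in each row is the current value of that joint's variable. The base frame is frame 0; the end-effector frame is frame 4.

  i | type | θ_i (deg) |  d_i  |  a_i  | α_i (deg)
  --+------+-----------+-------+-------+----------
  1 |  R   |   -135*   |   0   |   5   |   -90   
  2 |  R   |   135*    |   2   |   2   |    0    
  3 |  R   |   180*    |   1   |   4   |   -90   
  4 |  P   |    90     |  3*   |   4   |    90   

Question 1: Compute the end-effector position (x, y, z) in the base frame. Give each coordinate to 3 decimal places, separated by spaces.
-6.743 -5.328 -0.707

after link 1: o_1 = (-3.5355, -3.5355, 0.0000)
after link 2: o_2 = (-1.1213, -3.9497, -1.4142)
after link 3: o_3 = (-2.4142, -6.6569, 1.4142)
after link 4: o_4 = (-6.7426, -5.3284, -0.7071)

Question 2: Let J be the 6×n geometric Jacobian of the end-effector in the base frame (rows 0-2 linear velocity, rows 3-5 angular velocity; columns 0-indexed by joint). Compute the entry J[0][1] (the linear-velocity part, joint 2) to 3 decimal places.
axis z_1 = (0.7071,-0.7071,0.0000); lever o_n−o_1 = (-3.2071,-1.7929,-0.7071)
cross product → J_v[:, 1] = (0.5000,0.5000,-3.5355)
J_ω[:, 1] = z_1
entry J[0][1] = 0.5000

0.500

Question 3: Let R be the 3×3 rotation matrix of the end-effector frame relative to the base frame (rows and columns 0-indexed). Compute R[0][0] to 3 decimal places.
-0.707

End-effector x-axis (col 0 of R) = (-0.7071,0.7071,-0.0000)
R[0][0] = -0.7071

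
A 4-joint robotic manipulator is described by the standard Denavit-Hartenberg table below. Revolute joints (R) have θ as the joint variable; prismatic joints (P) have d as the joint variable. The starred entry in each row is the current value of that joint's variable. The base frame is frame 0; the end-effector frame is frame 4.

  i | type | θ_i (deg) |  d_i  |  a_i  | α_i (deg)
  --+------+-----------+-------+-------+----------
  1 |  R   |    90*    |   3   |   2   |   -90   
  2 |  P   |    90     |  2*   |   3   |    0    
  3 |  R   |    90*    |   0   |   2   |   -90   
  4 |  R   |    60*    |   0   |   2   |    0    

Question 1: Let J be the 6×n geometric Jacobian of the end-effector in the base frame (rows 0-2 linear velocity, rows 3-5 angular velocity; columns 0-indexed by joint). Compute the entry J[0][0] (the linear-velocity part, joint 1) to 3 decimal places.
1.000

axis z_0 = ẑ; lever o_n−o_0 = (-0.2679,-1.0000,-0.0000)
cross product → J_v[:, 0] = (1.0000,-0.2679,0.0000)
J_ω[:, 0] = z_0
entry J[0][0] = 1.0000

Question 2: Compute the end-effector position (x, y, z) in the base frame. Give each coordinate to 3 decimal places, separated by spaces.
-0.268 -1.000 -0.000

after link 1: o_1 = (0.0000, 2.0000, 3.0000)
after link 2: o_2 = (-2.0000, 2.0000, 0.0000)
after link 3: o_3 = (-2.0000, 0.0000, -0.0000)
after link 4: o_4 = (-0.2679, -1.0000, -0.0000)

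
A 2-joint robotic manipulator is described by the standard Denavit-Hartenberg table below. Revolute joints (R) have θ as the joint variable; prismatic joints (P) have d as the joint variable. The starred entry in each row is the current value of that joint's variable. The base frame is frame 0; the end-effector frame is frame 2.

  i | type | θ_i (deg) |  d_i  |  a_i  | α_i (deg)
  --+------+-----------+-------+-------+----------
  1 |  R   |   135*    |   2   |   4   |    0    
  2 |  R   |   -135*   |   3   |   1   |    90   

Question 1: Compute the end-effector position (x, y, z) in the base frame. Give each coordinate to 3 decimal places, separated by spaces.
-1.828 2.828 5.000

after link 1: o_1 = (-2.8284, 2.8284, 2.0000)
after link 2: o_2 = (-1.8284, 2.8284, 5.0000)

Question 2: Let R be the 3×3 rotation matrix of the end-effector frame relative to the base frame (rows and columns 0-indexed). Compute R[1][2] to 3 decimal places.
-1.000

End-effector z-axis (col 2 of R) = (0.0000,-1.0000,0.0000)
R[1][2] = -1.0000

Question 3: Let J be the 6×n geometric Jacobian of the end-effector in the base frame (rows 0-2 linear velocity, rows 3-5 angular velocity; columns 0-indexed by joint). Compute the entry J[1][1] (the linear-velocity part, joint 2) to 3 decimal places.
1.000

axis z_1 = (0.0000,0.0000,1.0000); lever o_n−o_1 = (1.0000,0.0000,3.0000)
cross product → J_v[:, 1] = (0.0000,1.0000,0.0000)
J_ω[:, 1] = z_1
entry J[1][1] = 1.0000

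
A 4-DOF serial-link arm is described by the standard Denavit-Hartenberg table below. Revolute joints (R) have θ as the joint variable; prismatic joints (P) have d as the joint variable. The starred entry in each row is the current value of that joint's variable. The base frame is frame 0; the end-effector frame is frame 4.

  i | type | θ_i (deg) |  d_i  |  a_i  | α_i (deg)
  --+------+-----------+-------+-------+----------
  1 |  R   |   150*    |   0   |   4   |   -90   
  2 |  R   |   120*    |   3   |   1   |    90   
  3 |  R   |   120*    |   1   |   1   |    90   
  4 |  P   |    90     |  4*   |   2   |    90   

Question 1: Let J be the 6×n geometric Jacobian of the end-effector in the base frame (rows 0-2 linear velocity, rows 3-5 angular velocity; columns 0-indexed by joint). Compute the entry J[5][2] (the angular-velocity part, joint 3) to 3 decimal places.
-0.500

axis z_2 = (-0.7500,0.4330,-0.5000); lever o_n−o_2 = (-2.3995,-1.9240,-4.0670)
cross product → J_v[:, 2] = (-2.7231,-1.8505,2.4821)
J_ω[:, 2] = z_2
entry J[5][2] = -0.5000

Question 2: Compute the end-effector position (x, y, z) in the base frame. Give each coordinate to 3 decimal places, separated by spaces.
after link 1: o_1 = (-3.4641, 2.0000, 0.0000)
after link 2: o_2 = (-4.5311, -0.8481, -0.8660)
after link 3: o_3 = (-5.9306, -1.0401, -0.9330)
after link 4: o_4 = (-6.9306, -2.7721, -4.9330)

-6.931 -2.772 -4.933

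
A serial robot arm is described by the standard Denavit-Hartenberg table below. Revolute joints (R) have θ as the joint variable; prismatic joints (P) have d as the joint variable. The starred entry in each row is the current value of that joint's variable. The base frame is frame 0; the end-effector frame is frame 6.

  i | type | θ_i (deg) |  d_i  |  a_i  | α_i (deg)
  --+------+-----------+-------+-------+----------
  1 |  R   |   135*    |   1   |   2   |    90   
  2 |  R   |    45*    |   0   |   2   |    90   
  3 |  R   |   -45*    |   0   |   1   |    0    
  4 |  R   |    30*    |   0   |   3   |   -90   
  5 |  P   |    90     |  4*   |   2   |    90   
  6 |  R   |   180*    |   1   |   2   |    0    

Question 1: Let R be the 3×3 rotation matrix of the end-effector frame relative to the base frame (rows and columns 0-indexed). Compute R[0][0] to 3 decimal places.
-0.500

End-effector x-axis (col 0 of R) = (-0.5000,0.5000,-0.7071)
R[0][0] = -0.5000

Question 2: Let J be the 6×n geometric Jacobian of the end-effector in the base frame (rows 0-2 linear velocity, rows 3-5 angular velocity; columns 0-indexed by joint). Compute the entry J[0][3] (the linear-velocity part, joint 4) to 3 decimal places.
4.878

axis z_3 = (-0.5000,0.5000,-0.7071); lever o_n−o_3 = (-0.4495,4.4495,3.4641)
cross product → J_v[:, 3] = (4.8783,2.0499,-2.0000)
J_ω[:, 3] = z_3
entry J[0][3] = 4.8783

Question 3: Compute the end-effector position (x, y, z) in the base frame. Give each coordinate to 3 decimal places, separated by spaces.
after link 1: o_1 = (-1.4142, 1.4142, 1.0000)
after link 2: o_2 = (-2.4142, 2.4142, 2.4142)
after link 3: o_3 = (-3.2678, 2.2678, 2.9142)
after link 4: o_4 = (-5.2657, 3.1676, 4.9633)
after link 5: o_5 = (-2.0513, 5.4173, 7.1095)
after link 6: o_6 = (-3.7173, 6.7173, 6.3783)

-3.717 6.717 6.378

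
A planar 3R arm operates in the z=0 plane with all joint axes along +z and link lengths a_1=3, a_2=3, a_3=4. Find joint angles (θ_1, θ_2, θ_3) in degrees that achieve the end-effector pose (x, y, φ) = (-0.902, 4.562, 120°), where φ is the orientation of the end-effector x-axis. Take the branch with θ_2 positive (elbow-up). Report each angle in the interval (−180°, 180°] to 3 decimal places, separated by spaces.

-30.004 150.004 0.001

wrist centre = target − a_3·(cos φ, sin φ) = (1.0980, 1.0979)
cos θ_2 = (2.4110−3²−3²)/(2·3·3) = -0.8661; θ_2 = 150.0036° (elbow-up)
β = atan2(1.0979,1.0980) = 44.9973°; ψ = atan2(1.4998,0.4018) = 75.0018°
θ_1 = β − ψ = -30.0044°
θ_3 = φ − θ_1 − θ_2 = 0.0009° (wrapped to (-180°,180°])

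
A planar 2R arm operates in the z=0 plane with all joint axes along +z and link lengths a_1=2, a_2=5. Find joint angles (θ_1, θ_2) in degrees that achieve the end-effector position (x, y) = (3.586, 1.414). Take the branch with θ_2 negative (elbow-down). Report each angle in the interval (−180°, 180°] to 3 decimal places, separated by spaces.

cos θ_2 = (14.8588−2²−5²)/(2·2·5) = -0.7071; θ_2 = -134.9962° (elbow-down)
β = atan2(1.4140,3.5860) = 21.5199°; ψ = atan2(-3.5358,-1.5353) = -113.4715°
θ_1 = β − ψ = 134.9913°

134.991 -134.996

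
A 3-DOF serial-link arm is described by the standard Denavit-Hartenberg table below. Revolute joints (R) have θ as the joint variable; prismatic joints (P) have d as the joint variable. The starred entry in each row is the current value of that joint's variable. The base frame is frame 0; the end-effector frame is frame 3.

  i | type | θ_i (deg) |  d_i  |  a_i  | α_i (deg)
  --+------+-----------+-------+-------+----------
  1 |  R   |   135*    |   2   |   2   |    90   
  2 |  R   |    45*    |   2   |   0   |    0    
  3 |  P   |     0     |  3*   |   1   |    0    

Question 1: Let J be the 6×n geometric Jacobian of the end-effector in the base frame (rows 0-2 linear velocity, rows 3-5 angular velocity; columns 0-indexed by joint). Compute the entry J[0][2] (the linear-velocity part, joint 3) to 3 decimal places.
0.707

prismatic axis z_2 = (0.7071,0.7071,0.0000)
J_v[:, 2] = z_2; J_ω[:, 2] = (0,0,0)
entry J[0][2] = 0.7071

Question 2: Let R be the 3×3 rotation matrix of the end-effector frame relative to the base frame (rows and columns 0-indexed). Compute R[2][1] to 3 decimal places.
0.707

End-effector y-axis (col 1 of R) = (0.5000,-0.5000,0.7071)
R[2][1] = 0.7071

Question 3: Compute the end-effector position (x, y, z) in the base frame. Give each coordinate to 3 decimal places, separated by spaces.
after link 1: o_1 = (-1.4142, 1.4142, 2.0000)
after link 2: o_2 = (0.0000, 2.8284, 2.0000)
after link 3: o_3 = (1.6213, 5.4497, 2.7071)

1.621 5.450 2.707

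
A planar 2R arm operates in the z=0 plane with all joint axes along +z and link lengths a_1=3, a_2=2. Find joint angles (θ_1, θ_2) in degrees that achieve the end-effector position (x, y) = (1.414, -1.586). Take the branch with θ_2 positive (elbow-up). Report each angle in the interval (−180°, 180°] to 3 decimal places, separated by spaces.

-90.008 135.000

cos θ_2 = (4.5148−3²−2²)/(2·3·2) = -0.7071; θ_2 = 134.9995° (elbow-up)
β = atan2(-1.5860,1.4140) = -48.2814°; ψ = atan2(1.4142,1.5858) = 41.7268°
θ_1 = β − ψ = -90.0082°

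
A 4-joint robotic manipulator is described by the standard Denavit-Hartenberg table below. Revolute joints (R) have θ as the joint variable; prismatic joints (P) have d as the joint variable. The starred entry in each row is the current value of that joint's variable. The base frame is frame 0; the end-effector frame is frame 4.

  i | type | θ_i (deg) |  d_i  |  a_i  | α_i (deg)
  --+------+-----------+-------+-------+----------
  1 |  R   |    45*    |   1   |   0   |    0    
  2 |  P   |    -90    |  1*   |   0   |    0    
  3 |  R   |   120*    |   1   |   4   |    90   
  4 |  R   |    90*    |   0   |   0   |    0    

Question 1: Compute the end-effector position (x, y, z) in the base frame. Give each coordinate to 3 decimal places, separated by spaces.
1.035 3.864 3.000

after link 1: o_1 = (0.0000, 0.0000, 1.0000)
after link 2: o_2 = (0.0000, 0.0000, 2.0000)
after link 3: o_3 = (1.0353, 3.8637, 3.0000)
after link 4: o_4 = (1.0353, 3.8637, 3.0000)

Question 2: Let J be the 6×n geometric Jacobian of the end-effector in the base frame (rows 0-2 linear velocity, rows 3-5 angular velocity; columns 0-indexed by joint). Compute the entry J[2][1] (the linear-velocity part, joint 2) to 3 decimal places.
1.000

prismatic axis z_1 = (0.0000,0.0000,1.0000)
J_v[:, 1] = z_1; J_ω[:, 1] = (0,0,0)
entry J[2][1] = 1.0000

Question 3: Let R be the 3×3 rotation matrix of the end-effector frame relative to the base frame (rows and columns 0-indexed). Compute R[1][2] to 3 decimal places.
-0.259

End-effector z-axis (col 2 of R) = (0.9659,-0.2588,0.0000)
R[1][2] = -0.2588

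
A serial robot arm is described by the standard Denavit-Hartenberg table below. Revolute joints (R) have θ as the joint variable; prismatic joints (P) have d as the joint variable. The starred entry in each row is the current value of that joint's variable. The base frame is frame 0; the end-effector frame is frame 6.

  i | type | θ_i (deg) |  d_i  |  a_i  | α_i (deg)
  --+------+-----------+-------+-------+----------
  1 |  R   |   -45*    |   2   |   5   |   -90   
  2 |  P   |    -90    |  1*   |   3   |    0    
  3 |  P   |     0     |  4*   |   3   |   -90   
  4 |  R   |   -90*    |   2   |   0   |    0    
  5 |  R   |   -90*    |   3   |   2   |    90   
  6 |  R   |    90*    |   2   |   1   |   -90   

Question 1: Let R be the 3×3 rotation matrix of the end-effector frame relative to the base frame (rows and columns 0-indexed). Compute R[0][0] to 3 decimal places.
End-effector x-axis (col 0 of R) = (0.7071,-0.7071,-0.0000)
R[0][0] = 0.7071

0.707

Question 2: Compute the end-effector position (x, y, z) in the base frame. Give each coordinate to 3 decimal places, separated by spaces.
after link 1: o_1 = (3.5355, -3.5355, 2.0000)
after link 2: o_2 = (4.2426, -2.8284, 5.0000)
after link 3: o_3 = (7.0711, 0.0000, 8.0000)
after link 4: o_4 = (8.4853, -1.4142, 8.0000)
after link 5: o_5 = (10.6066, -3.5355, 6.0000)
after link 6: o_6 = (9.8995, -5.6569, 6.0000)

9.899 -5.657 6.000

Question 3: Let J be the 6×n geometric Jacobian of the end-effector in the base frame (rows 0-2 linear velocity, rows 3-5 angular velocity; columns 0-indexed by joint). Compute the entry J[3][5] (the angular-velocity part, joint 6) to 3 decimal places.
-0.707

axis z_5 = (-0.7071,-0.7071,-0.0000); lever o_n−o_5 = (-0.7071,-2.1213,-0.0000)
cross product → J_v[:, 5] = (0.0000,-0.0000,1.0000)
J_ω[:, 5] = z_5
entry J[3][5] = -0.7071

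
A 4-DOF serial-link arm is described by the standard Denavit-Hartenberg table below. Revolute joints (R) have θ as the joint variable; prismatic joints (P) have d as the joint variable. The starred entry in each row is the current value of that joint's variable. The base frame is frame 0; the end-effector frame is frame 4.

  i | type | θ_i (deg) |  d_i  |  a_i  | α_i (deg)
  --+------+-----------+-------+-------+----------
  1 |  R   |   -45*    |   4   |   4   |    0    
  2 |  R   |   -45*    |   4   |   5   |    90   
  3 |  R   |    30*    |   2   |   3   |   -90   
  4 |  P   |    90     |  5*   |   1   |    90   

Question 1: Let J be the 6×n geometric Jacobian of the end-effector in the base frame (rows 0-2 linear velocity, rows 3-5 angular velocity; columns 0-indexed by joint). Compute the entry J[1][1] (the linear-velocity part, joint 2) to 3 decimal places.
axis z_1 = (0.0000,0.0000,1.0000); lever o_n−o_1 = (-1.0000,-5.0981,9.8301)
cross product → J_v[:, 1] = (5.0981,-1.0000,0.0000)
J_ω[:, 1] = z_1
entry J[1][1] = -1.0000

-1.000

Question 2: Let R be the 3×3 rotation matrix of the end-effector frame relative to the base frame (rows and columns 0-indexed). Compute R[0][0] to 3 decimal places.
1.000

End-effector x-axis (col 0 of R) = (1.0000,0.0000,0.0000)
R[0][0] = 1.0000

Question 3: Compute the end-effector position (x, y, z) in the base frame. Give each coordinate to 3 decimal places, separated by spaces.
after link 1: o_1 = (2.8284, -2.8284, 4.0000)
after link 2: o_2 = (2.8284, -7.8284, 8.0000)
after link 3: o_3 = (0.8284, -10.4265, 9.5000)
after link 4: o_4 = (1.8284, -7.9265, 13.8301)

1.828 -7.927 13.830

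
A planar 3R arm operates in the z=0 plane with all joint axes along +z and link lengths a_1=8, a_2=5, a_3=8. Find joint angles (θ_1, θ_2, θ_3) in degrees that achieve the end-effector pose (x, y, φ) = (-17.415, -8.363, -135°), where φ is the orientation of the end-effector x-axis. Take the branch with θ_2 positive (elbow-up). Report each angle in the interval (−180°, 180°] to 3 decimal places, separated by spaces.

wrist centre = target − a_3·(cos φ, sin φ) = (-11.7581, -2.7061)
cos θ_2 = (145.5772−8²−5²)/(2·8·5) = 0.7072; θ_2 = 44.9912° (elbow-up)
β = atan2(-2.7061,-11.7581) = -167.0390°; ψ = atan2(3.5350,11.5361) = 17.0366°
θ_1 = β − ψ = -184.0756°
θ_3 = φ − θ_1 − θ_2 = 4.0844° (wrapped to (-180°,180°])

175.924 44.991 4.084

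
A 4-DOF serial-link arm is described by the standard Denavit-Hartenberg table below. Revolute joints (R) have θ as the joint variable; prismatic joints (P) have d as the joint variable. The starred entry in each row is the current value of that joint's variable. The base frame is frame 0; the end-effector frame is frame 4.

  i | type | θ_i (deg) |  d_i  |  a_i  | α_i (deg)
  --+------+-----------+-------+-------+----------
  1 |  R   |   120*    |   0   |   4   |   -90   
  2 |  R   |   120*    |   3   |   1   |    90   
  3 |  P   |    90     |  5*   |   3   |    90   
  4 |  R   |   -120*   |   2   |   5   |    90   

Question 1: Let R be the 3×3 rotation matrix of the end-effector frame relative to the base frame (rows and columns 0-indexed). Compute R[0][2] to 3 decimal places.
End-effector z-axis (col 2 of R) = (0.5335,0.8080,-0.2500)
R[0][2] = 0.5335

0.533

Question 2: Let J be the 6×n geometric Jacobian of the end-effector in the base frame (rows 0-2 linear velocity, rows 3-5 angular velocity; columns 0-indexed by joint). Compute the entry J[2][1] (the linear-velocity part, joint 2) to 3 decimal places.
axis z_1 = (-0.8660,-0.5000,0.0000); lever o_n−o_1 = (-2.5712,-2.5466,-2.9330)
cross product → J_v[:, 1] = (1.4665,-2.5401,0.9199)
J_ω[:, 1] = z_1
entry J[2][1] = 0.9199

0.920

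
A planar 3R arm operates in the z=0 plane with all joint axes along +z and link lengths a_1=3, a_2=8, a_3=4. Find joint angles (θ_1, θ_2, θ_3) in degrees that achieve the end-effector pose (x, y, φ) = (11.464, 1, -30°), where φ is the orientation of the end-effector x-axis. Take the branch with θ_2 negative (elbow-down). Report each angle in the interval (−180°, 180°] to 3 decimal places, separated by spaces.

90.002 -90.002 -30.000

wrist centre = target − a_3·(cos φ, sin φ) = (7.9999, 3.0000)
cos θ_2 = (72.9984−3²−8²)/(2·3·8) = -0.0000; θ_2 = -90.0019° (elbow-down)
β = atan2(3.0000,7.9999) = 20.5563°; ψ = atan2(-8.0000,2.9997) = -69.4457°
θ_1 = β − ψ = 90.0019°
θ_3 = φ − θ_1 − θ_2 = -30.0000° (wrapped to (-180°,180°])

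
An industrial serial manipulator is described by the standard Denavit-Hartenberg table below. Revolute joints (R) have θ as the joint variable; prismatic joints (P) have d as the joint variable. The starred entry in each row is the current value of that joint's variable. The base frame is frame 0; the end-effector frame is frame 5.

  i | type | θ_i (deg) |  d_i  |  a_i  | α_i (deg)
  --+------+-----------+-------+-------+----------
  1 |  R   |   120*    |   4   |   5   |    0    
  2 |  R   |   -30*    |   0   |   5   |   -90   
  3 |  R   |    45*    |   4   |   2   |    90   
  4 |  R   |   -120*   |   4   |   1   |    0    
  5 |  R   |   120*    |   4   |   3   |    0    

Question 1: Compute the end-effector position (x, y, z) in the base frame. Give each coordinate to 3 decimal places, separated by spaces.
after link 1: o_1 = (-2.5000, 4.3301, 4.0000)
after link 2: o_2 = (-2.5000, 9.3301, 4.0000)
after link 3: o_3 = (-6.5000, 10.7443, 2.5858)
after link 4: o_4 = (-5.6340, 13.2192, 5.7678)
after link 5: o_5 = (-5.6340, 18.1690, 6.4749)

-5.634 18.169 6.475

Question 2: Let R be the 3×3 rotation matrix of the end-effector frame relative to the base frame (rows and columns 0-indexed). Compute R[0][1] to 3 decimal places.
End-effector y-axis (col 1 of R) = (-1.0000,0.0000,0.0000)
R[0][1] = -1.0000

-1.000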